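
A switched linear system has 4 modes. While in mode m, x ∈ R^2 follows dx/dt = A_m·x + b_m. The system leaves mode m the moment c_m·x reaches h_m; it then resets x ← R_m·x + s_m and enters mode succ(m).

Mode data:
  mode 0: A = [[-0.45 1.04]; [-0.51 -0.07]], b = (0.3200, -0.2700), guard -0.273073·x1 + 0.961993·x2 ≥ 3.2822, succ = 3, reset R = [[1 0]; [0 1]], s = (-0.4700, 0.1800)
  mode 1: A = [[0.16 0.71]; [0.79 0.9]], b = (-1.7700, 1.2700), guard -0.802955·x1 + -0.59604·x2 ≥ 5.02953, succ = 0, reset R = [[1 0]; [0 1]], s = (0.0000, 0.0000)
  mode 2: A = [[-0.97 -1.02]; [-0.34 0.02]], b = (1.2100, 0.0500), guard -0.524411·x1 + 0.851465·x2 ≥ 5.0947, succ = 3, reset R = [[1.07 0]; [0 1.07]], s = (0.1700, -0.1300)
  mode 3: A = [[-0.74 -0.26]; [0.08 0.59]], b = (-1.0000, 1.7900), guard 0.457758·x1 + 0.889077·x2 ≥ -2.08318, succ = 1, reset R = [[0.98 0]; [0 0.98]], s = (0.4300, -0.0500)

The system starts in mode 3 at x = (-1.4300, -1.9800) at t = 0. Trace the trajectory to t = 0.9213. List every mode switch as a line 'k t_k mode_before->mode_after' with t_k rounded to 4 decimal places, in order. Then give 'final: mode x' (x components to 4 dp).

Mode 3: guard c·x = -2.0832 hit at Δt = 0.4514 (t = 0.4514), x⁻ = (-1.2235, -1.7131) → reset → x⁺ = (-0.7690, -1.7289), jump to mode 1
Mode 1: flow for 0.4699 to horizon, guard not reached → x = (-2.4111, -2.5887)

1 0.4514 3->1
final: 1 -2.4111 -2.5887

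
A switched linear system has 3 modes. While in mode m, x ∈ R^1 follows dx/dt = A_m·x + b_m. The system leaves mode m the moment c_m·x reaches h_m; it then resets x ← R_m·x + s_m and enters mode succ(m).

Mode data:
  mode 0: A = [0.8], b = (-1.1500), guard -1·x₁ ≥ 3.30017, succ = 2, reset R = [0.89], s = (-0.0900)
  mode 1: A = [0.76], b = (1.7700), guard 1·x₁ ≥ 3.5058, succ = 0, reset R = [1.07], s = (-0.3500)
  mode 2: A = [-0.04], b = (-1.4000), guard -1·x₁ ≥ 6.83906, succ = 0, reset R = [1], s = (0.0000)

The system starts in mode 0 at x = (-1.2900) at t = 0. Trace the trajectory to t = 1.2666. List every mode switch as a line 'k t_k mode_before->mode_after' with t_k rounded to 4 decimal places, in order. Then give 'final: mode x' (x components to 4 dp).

Mode 0: guard c·x = 3.3002 hit at Δt = 0.6902 (t = 0.6902), x⁻ = (-3.3002) → reset → x⁺ = (-3.0272), jump to mode 2
Mode 2: flow for 0.5764 to horizon, guard not reached → x = (-3.7559)

1 0.6902 0->2
final: 2 -3.7559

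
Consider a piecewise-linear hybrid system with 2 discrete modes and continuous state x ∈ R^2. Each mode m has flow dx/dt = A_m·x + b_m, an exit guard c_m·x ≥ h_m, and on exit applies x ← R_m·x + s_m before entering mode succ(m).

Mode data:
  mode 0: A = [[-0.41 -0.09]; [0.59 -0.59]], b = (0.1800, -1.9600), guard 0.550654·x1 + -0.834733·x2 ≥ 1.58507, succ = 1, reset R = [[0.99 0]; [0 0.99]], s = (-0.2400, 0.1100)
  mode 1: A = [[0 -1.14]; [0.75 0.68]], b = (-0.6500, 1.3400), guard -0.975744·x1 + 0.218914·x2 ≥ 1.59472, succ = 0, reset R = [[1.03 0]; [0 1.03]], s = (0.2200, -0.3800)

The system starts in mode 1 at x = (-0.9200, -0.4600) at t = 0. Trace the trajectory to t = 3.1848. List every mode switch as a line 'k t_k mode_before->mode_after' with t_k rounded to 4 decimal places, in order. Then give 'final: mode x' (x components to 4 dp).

1 1.5843 1->0
2 2.7523 0->1
final: 1 0.0149 -2.3958

Mode 1: guard c·x = 1.5947 hit at Δt = 1.5843 (t = 1.5843), x⁻ = (-1.6224, 0.0533) → reset → x⁺ = (-1.4511, -0.3251), jump to mode 0
Mode 0: guard c·x = 1.5851 hit at Δt = 1.1680 (t = 2.7523), x⁻ = (-0.6025, -2.2964) → reset → x⁺ = (-0.8365, -2.1634), jump to mode 1
Mode 1: flow for 0.4325 to horizon, guard not reached → x = (0.0149, -2.3958)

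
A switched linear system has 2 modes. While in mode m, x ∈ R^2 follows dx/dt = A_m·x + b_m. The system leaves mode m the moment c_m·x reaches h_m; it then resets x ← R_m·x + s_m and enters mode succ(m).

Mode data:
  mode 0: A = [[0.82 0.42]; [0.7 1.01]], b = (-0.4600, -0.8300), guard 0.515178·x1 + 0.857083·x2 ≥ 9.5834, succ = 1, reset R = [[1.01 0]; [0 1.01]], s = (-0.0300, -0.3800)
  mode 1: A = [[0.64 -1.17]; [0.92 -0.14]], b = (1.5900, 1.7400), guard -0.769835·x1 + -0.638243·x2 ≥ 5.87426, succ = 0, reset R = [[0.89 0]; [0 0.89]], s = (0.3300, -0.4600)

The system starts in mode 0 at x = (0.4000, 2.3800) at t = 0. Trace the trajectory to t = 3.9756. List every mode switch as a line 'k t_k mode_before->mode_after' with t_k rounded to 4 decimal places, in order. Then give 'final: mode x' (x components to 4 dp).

Mode 0: guard c·x = 9.5834 hit at Δt = 1.2672 (t = 1.2672), x⁻ = (4.0122, 8.7697) → reset → x⁺ = (4.0224, 8.4774), jump to mode 1
Mode 1: guard c·x = 5.8743 hit at Δt = 1.5185 (t = 2.7857), x⁻ = (-11.7982, 5.0270) → reset → x⁺ = (-10.1704, 4.0140), jump to mode 0
Mode 0: flow for 1.1899 to horizon, guard not reached → x = (-28.4316, -13.5665)

1 1.2672 0->1
2 2.7857 1->0
final: 0 -28.4316 -13.5665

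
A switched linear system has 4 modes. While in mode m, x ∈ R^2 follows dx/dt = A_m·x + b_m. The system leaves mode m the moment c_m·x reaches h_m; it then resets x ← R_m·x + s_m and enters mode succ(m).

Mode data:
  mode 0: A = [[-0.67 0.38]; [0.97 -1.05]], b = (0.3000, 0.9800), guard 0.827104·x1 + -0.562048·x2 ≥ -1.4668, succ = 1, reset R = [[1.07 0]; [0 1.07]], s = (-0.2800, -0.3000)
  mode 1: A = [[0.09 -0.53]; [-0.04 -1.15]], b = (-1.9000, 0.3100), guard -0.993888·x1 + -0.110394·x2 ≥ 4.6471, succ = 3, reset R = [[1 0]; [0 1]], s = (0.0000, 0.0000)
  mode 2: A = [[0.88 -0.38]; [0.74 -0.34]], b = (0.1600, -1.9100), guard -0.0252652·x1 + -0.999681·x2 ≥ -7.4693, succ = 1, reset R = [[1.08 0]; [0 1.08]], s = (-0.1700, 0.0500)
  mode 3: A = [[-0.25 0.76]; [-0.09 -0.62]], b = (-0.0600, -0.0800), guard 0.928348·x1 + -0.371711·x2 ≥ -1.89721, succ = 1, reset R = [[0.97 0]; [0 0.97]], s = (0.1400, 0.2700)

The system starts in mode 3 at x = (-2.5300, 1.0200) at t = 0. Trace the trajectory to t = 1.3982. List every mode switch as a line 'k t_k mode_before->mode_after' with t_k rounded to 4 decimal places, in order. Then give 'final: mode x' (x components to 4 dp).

1 0.6889 3->1
final: 1 -3.3566 0.6313

Mode 3: guard c·x = -1.8972 hit at Δt = 0.6889 (t = 0.6889), x⁻ = (-1.7529, 0.7260) → reset → x⁺ = (-1.5603, 0.9743), jump to mode 1
Mode 1: flow for 0.7093 to horizon, guard not reached → x = (-3.3566, 0.6313)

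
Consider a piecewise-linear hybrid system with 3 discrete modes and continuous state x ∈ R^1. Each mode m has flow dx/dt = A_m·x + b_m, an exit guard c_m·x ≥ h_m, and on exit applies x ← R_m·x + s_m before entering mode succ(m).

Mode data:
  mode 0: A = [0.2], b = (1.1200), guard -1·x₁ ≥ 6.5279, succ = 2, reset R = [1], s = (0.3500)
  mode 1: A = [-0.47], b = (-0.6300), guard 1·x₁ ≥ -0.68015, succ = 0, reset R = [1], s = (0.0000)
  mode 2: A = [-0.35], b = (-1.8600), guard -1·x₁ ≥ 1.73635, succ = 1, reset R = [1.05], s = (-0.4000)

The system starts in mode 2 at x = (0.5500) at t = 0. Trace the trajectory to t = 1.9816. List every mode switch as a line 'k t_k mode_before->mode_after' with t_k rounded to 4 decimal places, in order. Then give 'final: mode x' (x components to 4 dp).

1 1.4117 2->1
final: 1 -2.0157

Mode 2: guard c·x = 1.7364 hit at Δt = 1.4117 (t = 1.4117), x⁻ = (-1.7364) → reset → x⁺ = (-2.2232), jump to mode 1
Mode 1: flow for 0.5699 to horizon, guard not reached → x = (-2.0157)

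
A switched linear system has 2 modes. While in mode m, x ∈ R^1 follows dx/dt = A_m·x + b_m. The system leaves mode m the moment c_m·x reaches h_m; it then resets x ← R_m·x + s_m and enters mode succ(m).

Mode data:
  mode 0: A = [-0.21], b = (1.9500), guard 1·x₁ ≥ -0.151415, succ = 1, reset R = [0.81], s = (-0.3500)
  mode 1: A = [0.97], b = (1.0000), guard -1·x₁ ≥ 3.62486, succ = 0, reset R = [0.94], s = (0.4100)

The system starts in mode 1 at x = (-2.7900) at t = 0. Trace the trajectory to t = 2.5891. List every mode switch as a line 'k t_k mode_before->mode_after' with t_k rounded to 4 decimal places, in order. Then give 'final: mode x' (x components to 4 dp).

Mode 1: guard c·x = 3.6249 hit at Δt = 0.4004 (t = 0.4004), x⁻ = (-3.6249) → reset → x⁺ = (-2.9974), jump to mode 0
Mode 0: guard c·x = -0.1514 hit at Δt = 1.2551 (t = 1.6555), x⁻ = (-0.1514) → reset → x⁺ = (-0.4726), jump to mode 1
Mode 1: flow for 0.9336 to horizon, guard not reached → x = (0.3499)

1 0.4004 1->0
2 1.6555 0->1
final: 1 0.3499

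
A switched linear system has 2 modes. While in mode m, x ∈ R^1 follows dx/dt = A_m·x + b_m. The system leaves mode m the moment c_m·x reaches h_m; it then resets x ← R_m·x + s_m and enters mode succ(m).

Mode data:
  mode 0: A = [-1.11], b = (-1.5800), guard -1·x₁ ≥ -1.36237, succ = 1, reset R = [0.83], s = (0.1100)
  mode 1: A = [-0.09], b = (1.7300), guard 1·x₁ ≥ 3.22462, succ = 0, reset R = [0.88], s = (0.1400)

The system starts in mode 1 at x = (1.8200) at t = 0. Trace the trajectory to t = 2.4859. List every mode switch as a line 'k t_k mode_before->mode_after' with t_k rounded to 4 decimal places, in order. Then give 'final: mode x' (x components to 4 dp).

1 0.9351 1->0
2 1.3471 0->1
final: 1 2.9924

Mode 1: guard c·x = 3.2246 hit at Δt = 0.9351 (t = 0.9351), x⁻ = (3.2246) → reset → x⁺ = (2.9777), jump to mode 0
Mode 0: guard c·x = -1.3624 hit at Δt = 0.4120 (t = 1.3471), x⁻ = (1.3624) → reset → x⁺ = (1.2408), jump to mode 1
Mode 1: flow for 1.1388 to horizon, guard not reached → x = (2.9924)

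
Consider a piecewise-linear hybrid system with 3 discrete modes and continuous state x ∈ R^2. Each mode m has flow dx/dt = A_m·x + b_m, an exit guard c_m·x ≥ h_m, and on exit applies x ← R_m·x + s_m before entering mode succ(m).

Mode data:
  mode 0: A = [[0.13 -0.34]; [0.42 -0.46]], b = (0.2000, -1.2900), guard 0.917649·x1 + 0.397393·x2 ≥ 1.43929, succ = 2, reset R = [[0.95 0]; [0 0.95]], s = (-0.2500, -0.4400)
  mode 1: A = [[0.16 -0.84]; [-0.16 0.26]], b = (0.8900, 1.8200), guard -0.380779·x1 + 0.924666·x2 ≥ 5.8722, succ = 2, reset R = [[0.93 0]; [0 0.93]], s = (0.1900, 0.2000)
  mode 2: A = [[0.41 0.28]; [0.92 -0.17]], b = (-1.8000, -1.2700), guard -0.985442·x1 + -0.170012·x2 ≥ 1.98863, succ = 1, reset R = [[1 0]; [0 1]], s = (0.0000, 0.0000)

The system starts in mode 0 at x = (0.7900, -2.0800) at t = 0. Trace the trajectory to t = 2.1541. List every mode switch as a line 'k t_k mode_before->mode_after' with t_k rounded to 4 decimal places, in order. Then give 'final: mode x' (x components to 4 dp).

1 1.4287 0->2
final: 2 0.6487 -1.8713

Mode 0: guard c·x = 1.4393 hit at Δt = 1.4287 (t = 1.4287), x⁻ = (2.3108, -1.7143) → reset → x⁺ = (1.9453, -2.0686), jump to mode 2
Mode 2: flow for 0.7254 to horizon, guard not reached → x = (0.6487, -1.8713)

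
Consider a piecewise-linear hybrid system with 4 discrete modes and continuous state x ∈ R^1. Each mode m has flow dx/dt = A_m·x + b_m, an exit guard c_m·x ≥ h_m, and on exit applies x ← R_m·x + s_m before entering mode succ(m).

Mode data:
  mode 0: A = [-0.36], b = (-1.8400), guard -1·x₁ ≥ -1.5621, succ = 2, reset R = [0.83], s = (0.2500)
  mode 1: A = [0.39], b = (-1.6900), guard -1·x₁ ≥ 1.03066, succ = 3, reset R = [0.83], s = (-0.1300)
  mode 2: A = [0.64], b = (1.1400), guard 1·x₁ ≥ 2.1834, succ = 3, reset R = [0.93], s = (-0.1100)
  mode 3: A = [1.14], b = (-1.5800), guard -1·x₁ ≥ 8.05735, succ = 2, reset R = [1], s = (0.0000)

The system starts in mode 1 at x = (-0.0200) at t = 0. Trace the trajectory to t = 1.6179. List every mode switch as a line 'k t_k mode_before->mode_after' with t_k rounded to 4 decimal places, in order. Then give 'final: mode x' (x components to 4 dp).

Mode 1: guard c·x = 1.0307 hit at Δt = 0.5353 (t = 0.5353), x⁻ = (-1.0307) → reset → x⁺ = (-0.9854), jump to mode 3
Mode 3: flow for 1.0826 to horizon, guard not reached → x = (-6.7610)

1 0.5353 1->3
final: 3 -6.7610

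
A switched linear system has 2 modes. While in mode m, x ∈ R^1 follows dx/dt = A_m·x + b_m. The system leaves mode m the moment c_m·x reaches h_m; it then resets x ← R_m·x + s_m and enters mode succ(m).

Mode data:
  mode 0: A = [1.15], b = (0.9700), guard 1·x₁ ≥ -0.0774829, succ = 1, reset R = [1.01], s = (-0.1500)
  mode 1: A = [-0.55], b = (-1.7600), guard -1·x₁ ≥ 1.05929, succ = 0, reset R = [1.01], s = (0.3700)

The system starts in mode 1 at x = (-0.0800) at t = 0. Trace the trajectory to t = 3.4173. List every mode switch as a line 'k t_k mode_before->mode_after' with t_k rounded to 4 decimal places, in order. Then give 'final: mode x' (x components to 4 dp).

Mode 1: guard c·x = 1.0593 hit at Δt = 0.6849 (t = 0.6849), x⁻ = (-1.0593) → reset → x⁺ = (-0.6999), jump to mode 0
Mode 0: guard c·x = -0.0775 hit at Δt = 1.4558 (t = 2.1407), x⁻ = (-0.0775) → reset → x⁺ = (-0.2283), jump to mode 1
Mode 1: guard c·x = 1.0593 hit at Δt = 0.5964 (t = 2.7371), x⁻ = (-1.0593) → reset → x⁺ = (-0.6999), jump to mode 0
Mode 0: flow for 0.6802 to horizon, guard not reached → x = (-0.5295)

1 0.6849 1->0
2 2.1407 0->1
3 2.7371 1->0
final: 0 -0.5295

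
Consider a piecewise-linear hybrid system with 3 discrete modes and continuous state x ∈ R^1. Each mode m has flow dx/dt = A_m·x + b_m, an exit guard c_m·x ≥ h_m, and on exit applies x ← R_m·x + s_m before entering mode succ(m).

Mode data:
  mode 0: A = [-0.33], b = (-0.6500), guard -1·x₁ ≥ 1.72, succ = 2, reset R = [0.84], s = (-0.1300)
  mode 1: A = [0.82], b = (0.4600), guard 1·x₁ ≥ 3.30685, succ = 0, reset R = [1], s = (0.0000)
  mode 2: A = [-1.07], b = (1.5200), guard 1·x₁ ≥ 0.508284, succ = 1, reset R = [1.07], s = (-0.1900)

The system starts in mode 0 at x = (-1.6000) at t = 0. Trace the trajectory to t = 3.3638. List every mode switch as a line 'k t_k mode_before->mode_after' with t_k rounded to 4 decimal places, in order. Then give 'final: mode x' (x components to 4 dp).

1 1.1892 0->2
2 2.3003 2->1
final: 1 1.6272

Mode 0: guard c·x = 1.7200 hit at Δt = 1.1892 (t = 1.1892), x⁻ = (-1.7200) → reset → x⁺ = (-1.5748), jump to mode 2
Mode 2: guard c·x = 0.5083 hit at Δt = 1.1111 (t = 2.3003), x⁻ = (0.5083) → reset → x⁺ = (0.3539), jump to mode 1
Mode 1: flow for 1.0635 to horizon, guard not reached → x = (1.6272)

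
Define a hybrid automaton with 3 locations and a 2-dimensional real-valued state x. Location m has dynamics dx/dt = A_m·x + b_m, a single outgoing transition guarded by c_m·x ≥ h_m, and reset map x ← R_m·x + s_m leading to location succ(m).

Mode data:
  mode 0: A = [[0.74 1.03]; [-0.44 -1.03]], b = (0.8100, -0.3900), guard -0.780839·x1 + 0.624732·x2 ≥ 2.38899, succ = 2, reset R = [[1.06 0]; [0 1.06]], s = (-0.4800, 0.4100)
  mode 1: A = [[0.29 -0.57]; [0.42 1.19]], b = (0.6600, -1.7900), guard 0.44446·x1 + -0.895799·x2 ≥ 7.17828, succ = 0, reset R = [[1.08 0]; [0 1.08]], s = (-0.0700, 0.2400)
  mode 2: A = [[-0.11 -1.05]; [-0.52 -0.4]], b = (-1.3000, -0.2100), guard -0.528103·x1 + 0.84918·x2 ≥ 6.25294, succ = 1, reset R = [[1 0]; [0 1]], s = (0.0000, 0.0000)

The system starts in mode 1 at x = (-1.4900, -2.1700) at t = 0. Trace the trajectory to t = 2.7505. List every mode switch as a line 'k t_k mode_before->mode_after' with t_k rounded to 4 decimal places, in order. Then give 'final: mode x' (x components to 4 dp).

1 0.7312 1->0
2 1.6995 0->2
final: 2 -5.9081 0.8700

Mode 1: guard c·x = 7.1783 hit at Δt = 0.7312 (t = 0.7312), x⁻ = (0.7705, -7.6310) → reset → x⁺ = (0.7622, -8.0014), jump to mode 0
Mode 0: guard c·x = 2.3890 hit at Δt = 0.9683 (t = 1.6995), x⁻ = (-5.0265, -2.4585) → reset → x⁺ = (-5.8081, -2.1960), jump to mode 2
Mode 2: flow for 1.0510 to horizon, guard not reached → x = (-5.9081, 0.8700)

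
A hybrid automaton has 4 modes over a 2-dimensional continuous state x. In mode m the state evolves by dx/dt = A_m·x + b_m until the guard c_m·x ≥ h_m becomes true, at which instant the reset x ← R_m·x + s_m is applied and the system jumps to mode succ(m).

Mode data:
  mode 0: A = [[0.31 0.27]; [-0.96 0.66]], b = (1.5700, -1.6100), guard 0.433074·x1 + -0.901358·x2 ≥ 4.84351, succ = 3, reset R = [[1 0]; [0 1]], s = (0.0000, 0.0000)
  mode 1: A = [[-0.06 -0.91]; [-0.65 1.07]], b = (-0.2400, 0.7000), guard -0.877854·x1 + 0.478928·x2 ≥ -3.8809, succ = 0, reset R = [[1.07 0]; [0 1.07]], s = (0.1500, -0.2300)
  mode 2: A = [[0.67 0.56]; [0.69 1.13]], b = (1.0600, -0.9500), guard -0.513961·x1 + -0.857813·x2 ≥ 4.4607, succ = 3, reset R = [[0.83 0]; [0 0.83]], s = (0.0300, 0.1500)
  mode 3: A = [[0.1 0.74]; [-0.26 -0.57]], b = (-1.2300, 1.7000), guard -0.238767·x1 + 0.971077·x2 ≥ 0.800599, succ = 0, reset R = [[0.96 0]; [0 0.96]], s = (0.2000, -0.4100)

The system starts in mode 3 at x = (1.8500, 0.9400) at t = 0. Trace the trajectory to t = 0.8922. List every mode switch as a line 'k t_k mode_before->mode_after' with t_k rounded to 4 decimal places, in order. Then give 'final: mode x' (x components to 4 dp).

Mode 3: guard c·x = 0.8006 hit at Δt = 0.5081 (t = 0.5081), x⁻ = (1.7295, 1.2497) → reset → x⁺ = (1.8603, 0.7897), jump to mode 0
Mode 0: flow for 0.3841 to horizon, guard not reached → x = (2.7517, -0.6477)

1 0.5081 3->0
final: 0 2.7517 -0.6477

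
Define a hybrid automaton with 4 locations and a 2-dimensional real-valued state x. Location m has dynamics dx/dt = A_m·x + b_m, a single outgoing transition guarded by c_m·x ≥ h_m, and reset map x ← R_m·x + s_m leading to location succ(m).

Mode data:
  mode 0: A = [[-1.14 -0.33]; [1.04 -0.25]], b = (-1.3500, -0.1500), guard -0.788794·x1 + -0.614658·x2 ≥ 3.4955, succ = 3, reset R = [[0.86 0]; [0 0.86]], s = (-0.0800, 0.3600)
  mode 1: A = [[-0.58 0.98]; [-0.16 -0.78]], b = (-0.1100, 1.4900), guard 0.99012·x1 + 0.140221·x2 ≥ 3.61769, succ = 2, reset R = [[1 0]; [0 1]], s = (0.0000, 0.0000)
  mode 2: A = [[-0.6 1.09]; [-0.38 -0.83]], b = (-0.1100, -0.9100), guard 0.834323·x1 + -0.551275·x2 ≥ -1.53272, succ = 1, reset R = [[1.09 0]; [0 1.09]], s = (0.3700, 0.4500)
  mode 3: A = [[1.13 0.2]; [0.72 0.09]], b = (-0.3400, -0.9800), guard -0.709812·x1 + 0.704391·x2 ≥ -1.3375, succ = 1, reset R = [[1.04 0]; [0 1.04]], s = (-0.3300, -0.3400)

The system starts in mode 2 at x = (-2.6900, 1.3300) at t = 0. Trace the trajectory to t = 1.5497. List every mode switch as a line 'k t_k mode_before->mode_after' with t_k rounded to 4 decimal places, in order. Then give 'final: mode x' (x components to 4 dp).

Mode 2: guard c·x = -1.5327 hit at Δt = 0.6087 (t = 0.6087), x⁻ = (-1.3663, 0.7124) → reset → x⁺ = (-1.1193, 1.2265), jump to mode 1
Mode 1: flow for 0.9410 to horizon, guard not reached → x = (0.3215, 1.6114)

1 0.6087 2->1
final: 1 0.3215 1.6114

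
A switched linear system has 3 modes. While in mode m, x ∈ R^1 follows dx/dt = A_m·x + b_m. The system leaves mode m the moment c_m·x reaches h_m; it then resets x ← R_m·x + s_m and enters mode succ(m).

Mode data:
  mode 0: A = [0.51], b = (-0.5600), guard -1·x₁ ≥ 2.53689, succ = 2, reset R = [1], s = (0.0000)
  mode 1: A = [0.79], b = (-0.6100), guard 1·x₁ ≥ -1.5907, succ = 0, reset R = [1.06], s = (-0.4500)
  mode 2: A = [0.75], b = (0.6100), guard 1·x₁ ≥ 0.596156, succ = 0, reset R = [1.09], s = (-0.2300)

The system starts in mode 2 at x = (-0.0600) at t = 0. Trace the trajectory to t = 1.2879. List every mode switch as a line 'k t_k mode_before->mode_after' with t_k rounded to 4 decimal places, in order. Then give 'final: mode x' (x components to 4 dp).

1 0.8353 2->0
final: 0 0.2437

Mode 2: guard c·x = 0.5962 hit at Δt = 0.8353 (t = 0.8353), x⁻ = (0.5962) → reset → x⁺ = (0.4198), jump to mode 0
Mode 0: flow for 0.4526 to horizon, guard not reached → x = (0.2437)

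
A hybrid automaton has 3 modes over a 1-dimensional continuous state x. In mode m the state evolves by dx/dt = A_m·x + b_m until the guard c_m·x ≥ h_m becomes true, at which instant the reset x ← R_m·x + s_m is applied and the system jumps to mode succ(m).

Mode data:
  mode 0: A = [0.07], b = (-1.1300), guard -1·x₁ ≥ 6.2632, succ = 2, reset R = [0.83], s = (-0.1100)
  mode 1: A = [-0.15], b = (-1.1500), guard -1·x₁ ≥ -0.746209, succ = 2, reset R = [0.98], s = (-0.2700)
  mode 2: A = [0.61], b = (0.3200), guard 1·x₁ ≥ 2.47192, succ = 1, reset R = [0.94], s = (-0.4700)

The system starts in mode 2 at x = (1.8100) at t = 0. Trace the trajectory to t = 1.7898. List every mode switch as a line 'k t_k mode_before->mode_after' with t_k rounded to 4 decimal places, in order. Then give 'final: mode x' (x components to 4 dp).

1 0.4092 2->1
2 1.2336 1->2
final: 2 0.8595

Mode 2: guard c·x = 2.4719 hit at Δt = 0.4092 (t = 0.4092), x⁻ = (2.4719) → reset → x⁺ = (1.8536), jump to mode 1
Mode 1: guard c·x = -0.7462 hit at Δt = 0.8244 (t = 1.2336), x⁻ = (0.7462) → reset → x⁺ = (0.4613), jump to mode 2
Mode 2: flow for 0.5562 to horizon, guard not reached → x = (0.8595)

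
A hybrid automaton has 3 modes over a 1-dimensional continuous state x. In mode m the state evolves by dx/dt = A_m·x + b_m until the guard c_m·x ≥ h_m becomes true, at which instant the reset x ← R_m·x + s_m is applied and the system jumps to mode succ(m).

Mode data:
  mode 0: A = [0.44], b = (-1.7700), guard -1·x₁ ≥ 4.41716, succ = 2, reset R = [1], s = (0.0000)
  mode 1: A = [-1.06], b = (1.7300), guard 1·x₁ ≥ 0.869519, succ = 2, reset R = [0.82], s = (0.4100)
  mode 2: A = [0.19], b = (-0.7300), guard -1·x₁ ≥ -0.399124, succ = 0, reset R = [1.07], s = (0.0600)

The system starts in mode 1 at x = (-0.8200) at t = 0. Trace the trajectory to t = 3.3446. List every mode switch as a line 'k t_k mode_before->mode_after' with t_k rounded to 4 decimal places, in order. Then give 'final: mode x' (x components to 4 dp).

Mode 1: guard c·x = 0.8695 hit at Δt = 1.1019 (t = 1.1019), x⁻ = (0.8695) → reset → x⁺ = (1.1230), jump to mode 2
Mode 2: guard c·x = -0.3991 hit at Δt = 1.2423 (t = 2.3442), x⁻ = (0.3991) → reset → x⁺ = (0.4871), jump to mode 0
Mode 0: flow for 1.0004 to horizon, guard not reached → x = (-1.4681)

1 1.1019 1->2
2 2.3442 2->0
final: 0 -1.4681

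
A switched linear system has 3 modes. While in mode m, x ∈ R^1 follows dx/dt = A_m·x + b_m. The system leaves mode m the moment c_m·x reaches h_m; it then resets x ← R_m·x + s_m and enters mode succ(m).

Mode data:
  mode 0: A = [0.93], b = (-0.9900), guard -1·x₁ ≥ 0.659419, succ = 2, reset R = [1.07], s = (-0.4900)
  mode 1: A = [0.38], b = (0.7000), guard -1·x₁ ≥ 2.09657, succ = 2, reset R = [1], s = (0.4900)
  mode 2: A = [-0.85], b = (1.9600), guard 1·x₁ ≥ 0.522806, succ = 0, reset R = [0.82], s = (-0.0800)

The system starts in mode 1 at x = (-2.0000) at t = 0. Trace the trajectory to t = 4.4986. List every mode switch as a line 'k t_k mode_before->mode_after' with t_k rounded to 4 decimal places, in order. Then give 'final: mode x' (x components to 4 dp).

1 1.2559 1->2
2 2.1804 2->0
3 3.1255 0->2
4 3.9194 2->0
final: 0 -0.1622

Mode 1: guard c·x = 2.0966 hit at Δt = 1.2559 (t = 1.2559), x⁻ = (-2.0966) → reset → x⁺ = (-1.6066), jump to mode 2
Mode 2: guard c·x = 0.5228 hit at Δt = 0.9245 (t = 2.1804), x⁻ = (0.5228) → reset → x⁺ = (0.3487), jump to mode 0
Mode 0: guard c·x = 0.6594 hit at Δt = 0.9451 (t = 3.1255), x⁻ = (-0.6594) → reset → x⁺ = (-1.1956), jump to mode 2
Mode 2: guard c·x = 0.5228 hit at Δt = 0.7939 (t = 3.9194), x⁻ = (0.5228) → reset → x⁺ = (0.3487), jump to mode 0
Mode 0: flow for 0.5792 to horizon, guard not reached → x = (-0.1622)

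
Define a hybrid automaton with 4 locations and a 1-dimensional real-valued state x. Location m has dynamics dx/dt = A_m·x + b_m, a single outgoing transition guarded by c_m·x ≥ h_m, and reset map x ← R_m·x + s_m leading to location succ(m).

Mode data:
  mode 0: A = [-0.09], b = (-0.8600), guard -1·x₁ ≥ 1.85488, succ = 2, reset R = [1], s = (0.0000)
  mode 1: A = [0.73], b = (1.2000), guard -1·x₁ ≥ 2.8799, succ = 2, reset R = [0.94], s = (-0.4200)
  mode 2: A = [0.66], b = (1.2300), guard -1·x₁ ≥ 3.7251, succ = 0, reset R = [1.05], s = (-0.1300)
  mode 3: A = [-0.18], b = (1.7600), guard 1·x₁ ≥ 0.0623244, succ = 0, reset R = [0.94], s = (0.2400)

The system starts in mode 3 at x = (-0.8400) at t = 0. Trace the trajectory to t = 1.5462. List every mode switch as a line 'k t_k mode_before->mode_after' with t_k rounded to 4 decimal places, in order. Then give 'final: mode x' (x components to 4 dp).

1 0.4934 3->0
final: 0 -0.5922

Mode 3: guard c·x = 0.0623 hit at Δt = 0.4934 (t = 0.4934), x⁻ = (0.0623) → reset → x⁺ = (0.2986), jump to mode 0
Mode 0: flow for 1.0528 to horizon, guard not reached → x = (-0.5922)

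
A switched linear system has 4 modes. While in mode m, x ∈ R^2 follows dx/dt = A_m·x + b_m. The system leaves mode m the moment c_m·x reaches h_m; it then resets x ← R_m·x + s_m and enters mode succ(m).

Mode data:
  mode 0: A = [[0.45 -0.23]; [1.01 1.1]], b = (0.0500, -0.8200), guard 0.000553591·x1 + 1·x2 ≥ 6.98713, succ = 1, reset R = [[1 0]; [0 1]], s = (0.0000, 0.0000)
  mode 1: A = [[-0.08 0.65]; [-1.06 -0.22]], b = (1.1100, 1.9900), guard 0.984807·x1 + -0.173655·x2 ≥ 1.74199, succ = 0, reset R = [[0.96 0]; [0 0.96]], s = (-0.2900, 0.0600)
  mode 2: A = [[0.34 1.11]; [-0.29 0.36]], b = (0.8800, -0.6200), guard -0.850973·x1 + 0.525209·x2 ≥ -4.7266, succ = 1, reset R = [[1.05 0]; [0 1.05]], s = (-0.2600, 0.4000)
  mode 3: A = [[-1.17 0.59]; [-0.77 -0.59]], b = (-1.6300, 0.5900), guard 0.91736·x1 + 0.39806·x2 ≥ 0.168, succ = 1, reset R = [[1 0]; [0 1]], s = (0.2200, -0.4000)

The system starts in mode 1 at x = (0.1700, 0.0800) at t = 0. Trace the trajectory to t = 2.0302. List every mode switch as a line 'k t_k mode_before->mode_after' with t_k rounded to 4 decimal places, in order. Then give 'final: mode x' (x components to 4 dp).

1 1.1765 1->0
final: 0 1.8611 3.8459

Mode 1: guard c·x = 1.7420 hit at Δt = 1.1765 (t = 1.1765), x⁻ = (1.9398, 0.9695) → reset → x⁺ = (1.5722, 0.9907), jump to mode 0
Mode 0: flow for 0.8537 to horizon, guard not reached → x = (1.8611, 3.8459)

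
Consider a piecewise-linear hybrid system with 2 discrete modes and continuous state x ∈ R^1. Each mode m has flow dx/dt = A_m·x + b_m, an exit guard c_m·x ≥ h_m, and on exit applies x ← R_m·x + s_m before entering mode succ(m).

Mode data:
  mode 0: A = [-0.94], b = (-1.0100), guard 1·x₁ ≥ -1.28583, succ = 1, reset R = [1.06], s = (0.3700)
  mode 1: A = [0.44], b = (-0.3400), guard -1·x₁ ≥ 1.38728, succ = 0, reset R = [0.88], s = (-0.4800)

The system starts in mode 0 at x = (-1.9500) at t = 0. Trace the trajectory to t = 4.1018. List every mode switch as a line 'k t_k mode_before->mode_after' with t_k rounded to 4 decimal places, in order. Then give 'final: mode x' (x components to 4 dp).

1 1.5120 0->1
2 1.9701 1->0
3 3.1257 0->1
4 3.5838 1->0
final: 0 -1.4594

Mode 0: guard c·x = -1.2858 hit at Δt = 1.5120 (t = 1.5120), x⁻ = (-1.2858) → reset → x⁺ = (-0.9930), jump to mode 1
Mode 1: guard c·x = 1.3873 hit at Δt = 0.4581 (t = 1.9701), x⁻ = (-1.3873) → reset → x⁺ = (-1.7008), jump to mode 0
Mode 0: guard c·x = -1.2858 hit at Δt = 1.1557 (t = 3.1257), x⁻ = (-1.2858) → reset → x⁺ = (-0.9930), jump to mode 1
Mode 1: guard c·x = 1.3873 hit at Δt = 0.4581 (t = 3.5838), x⁻ = (-1.3873) → reset → x⁺ = (-1.7008), jump to mode 0
Mode 0: flow for 0.5180 to horizon, guard not reached → x = (-1.4594)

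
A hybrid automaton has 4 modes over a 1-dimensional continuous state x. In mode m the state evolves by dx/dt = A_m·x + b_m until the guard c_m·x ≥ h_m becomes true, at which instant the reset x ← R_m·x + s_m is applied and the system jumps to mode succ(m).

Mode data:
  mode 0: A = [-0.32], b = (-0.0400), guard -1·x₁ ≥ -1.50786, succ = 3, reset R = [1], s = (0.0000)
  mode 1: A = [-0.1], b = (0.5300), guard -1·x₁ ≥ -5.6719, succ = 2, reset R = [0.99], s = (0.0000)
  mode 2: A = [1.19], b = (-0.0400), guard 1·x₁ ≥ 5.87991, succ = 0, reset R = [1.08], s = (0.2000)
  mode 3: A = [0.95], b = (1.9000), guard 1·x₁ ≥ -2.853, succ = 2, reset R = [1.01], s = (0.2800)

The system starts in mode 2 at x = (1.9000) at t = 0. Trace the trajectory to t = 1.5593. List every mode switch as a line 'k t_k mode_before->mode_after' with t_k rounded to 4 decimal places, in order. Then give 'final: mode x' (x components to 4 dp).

Mode 2: guard c·x = 5.8799 hit at Δt = 0.9595 (t = 0.9595), x⁻ = (5.8799) → reset → x⁺ = (6.5503), jump to mode 0
Mode 0: flow for 0.5998 to horizon, guard not reached → x = (5.3845)

1 0.9595 2->0
final: 0 5.3845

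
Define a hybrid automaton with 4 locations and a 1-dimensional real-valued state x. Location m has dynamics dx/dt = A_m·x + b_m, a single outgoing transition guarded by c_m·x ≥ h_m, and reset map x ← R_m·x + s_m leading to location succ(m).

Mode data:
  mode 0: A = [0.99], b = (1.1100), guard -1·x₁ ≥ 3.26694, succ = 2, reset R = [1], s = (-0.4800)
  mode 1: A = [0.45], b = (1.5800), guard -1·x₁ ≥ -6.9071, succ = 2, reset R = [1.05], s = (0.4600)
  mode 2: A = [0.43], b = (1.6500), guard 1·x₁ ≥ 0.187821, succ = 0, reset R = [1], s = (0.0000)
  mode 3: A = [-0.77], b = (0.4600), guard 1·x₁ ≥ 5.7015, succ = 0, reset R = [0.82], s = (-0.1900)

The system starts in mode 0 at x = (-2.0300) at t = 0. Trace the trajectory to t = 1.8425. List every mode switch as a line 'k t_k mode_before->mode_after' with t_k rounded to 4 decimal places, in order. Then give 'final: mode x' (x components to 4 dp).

Mode 0: guard c·x = 3.2669 hit at Δt = 0.8678 (t = 0.8678), x⁻ = (-3.2669) → reset → x⁺ = (-3.7469), jump to mode 2
Mode 2: flow for 0.9747 to horizon, guard not reached → x = (-3.6999)

1 0.8678 0->2
final: 2 -3.6999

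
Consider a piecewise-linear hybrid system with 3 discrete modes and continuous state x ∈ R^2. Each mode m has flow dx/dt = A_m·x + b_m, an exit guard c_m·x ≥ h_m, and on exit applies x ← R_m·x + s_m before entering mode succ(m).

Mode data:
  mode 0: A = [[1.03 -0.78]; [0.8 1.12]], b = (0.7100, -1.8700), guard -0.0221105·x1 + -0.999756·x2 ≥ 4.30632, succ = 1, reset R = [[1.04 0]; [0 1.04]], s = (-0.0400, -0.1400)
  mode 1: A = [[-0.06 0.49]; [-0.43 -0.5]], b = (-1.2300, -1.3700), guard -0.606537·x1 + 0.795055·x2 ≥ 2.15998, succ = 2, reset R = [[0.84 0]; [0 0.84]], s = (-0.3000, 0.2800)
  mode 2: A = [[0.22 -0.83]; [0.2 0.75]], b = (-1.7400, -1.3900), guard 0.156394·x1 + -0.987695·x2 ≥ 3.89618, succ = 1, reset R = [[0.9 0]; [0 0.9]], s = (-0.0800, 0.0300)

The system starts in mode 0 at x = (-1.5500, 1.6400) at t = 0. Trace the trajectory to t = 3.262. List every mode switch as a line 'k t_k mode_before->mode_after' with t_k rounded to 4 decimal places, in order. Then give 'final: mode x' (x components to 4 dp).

Mode 0: guard c·x = 4.3063 hit at Δt = 1.2429 (t = 1.2429), x⁻ = (-4.0945, -4.2168) → reset → x⁺ = (-4.2983, -4.5255), jump to mode 1
Mode 1: guard c·x = 2.1600 hit at Δt = 0.8588 (t = 2.1017), x⁻ = (-6.4878, -2.2327) → reset → x⁺ = (-5.7497, -1.5954), jump to mode 2
Mode 2: guard c·x = 3.8962 hit at Δt = 0.6712 (t = 2.7729), x⁻ = (-6.0811, -4.9076) → reset → x⁺ = (-5.5530, -4.3868), jump to mode 1
Mode 1: flow for 0.4891 to horizon, guard not reached → x = (-6.8384, -2.8625)

1 1.2429 0->1
2 2.1017 1->2
3 2.7729 2->1
final: 1 -6.8384 -2.8625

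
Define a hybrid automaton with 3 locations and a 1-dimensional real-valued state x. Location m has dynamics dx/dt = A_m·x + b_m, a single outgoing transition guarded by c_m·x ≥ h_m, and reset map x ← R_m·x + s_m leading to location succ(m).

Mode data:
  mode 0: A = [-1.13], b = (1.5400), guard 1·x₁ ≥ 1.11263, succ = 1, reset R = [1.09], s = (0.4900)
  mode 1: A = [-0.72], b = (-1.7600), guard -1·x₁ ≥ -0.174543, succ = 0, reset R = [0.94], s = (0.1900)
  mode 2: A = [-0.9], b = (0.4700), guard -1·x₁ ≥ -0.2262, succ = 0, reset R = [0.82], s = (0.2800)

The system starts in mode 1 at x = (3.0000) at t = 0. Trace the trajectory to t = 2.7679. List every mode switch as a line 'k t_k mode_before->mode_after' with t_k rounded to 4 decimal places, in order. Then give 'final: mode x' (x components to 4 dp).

Mode 1: guard c·x = -0.1745 hit at Δt = 1.0164 (t = 1.0164), x⁻ = (0.1745) → reset → x⁺ = (0.3541), jump to mode 0
Mode 0: guard c·x = 1.1126 hit at Δt = 1.2338 (t = 2.2502), x⁻ = (1.1126) → reset → x⁺ = (1.7028), jump to mode 1
Mode 1: flow for 0.5177 to horizon, guard not reached → x = (0.4124)

1 1.0164 1->0
2 2.2502 0->1
final: 1 0.4124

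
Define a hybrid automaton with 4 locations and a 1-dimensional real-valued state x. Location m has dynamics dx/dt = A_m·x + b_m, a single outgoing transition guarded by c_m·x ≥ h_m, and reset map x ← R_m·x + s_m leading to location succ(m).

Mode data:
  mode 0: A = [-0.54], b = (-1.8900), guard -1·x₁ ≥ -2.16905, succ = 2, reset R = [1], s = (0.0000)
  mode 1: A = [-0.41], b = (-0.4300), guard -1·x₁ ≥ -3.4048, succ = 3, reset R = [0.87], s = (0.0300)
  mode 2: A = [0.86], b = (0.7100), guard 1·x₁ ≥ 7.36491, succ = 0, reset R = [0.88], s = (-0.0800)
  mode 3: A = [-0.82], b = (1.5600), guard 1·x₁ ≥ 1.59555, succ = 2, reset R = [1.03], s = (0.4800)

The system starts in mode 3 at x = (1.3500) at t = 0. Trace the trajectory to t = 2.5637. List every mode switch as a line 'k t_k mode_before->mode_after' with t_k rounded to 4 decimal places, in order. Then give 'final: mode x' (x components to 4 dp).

1 0.7169 3->2
2 1.9047 2->0
final: 0 3.4364

Mode 3: guard c·x = 1.5956 hit at Δt = 0.7169 (t = 0.7169), x⁻ = (1.5956) → reset → x⁺ = (2.1234), jump to mode 2
Mode 2: guard c·x = 7.3649 hit at Δt = 1.1878 (t = 1.9047), x⁻ = (7.3649) → reset → x⁺ = (6.4011), jump to mode 0
Mode 0: flow for 0.6590 to horizon, guard not reached → x = (3.4364)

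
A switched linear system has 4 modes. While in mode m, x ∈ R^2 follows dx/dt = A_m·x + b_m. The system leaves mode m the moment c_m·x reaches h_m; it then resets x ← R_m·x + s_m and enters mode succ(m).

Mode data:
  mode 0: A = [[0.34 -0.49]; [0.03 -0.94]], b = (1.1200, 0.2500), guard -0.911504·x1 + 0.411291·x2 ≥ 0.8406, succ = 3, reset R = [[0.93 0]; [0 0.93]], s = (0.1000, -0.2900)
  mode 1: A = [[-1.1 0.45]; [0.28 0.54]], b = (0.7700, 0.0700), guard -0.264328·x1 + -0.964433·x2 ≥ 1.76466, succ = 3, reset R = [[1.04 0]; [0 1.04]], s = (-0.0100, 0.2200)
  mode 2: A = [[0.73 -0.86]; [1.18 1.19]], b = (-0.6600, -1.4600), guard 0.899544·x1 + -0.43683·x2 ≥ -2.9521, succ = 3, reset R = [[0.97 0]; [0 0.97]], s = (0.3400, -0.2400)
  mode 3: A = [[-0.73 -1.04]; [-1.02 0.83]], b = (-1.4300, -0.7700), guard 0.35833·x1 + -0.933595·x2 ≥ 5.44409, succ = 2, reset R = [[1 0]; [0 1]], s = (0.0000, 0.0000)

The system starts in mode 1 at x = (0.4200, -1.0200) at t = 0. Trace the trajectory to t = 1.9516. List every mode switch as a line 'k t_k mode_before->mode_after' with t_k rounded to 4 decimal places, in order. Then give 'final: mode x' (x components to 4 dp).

Mode 1: guard c·x = 1.7647 hit at Δt = 1.4384 (t = 1.4384), x⁻ = (0.1574, -1.8729) → reset → x⁺ = (0.1537, -1.7278), jump to mode 3
Mode 3: flow for 0.5132 to horizon, guard not reached → x = (0.6097, -3.3396)

1 1.4384 1->3
final: 3 0.6097 -3.3396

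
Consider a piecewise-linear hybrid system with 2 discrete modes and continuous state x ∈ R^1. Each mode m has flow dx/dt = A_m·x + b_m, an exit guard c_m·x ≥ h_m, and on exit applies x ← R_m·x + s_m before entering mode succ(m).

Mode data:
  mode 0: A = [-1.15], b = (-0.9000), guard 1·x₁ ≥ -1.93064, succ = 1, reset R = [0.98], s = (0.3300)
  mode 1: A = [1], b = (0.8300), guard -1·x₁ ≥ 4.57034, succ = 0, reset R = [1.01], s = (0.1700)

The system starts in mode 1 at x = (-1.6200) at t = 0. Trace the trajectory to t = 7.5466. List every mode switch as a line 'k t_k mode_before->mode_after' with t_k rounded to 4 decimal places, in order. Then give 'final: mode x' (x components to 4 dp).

1 1.5549 1->0
2 2.5639 0->1
3 4.1950 1->0
4 5.2040 0->1
5 6.8351 1->0
final: 0 -2.3990

Mode 1: guard c·x = 4.5703 hit at Δt = 1.5549 (t = 1.5549), x⁻ = (-4.5703) → reset → x⁺ = (-4.4460), jump to mode 0
Mode 0: guard c·x = -1.9306 hit at Δt = 1.0090 (t = 2.5639), x⁻ = (-1.9306) → reset → x⁺ = (-1.5620), jump to mode 1
Mode 1: guard c·x = 4.5703 hit at Δt = 1.6311 (t = 4.1950), x⁻ = (-4.5703) → reset → x⁺ = (-4.4460), jump to mode 0
Mode 0: guard c·x = -1.9306 hit at Δt = 1.0090 (t = 5.2040), x⁻ = (-1.9306) → reset → x⁺ = (-1.5620), jump to mode 1
Mode 1: guard c·x = 4.5703 hit at Δt = 1.6311 (t = 6.8351), x⁻ = (-4.5703) → reset → x⁺ = (-4.4460), jump to mode 0
Mode 0: flow for 0.7115 to horizon, guard not reached → x = (-2.3990)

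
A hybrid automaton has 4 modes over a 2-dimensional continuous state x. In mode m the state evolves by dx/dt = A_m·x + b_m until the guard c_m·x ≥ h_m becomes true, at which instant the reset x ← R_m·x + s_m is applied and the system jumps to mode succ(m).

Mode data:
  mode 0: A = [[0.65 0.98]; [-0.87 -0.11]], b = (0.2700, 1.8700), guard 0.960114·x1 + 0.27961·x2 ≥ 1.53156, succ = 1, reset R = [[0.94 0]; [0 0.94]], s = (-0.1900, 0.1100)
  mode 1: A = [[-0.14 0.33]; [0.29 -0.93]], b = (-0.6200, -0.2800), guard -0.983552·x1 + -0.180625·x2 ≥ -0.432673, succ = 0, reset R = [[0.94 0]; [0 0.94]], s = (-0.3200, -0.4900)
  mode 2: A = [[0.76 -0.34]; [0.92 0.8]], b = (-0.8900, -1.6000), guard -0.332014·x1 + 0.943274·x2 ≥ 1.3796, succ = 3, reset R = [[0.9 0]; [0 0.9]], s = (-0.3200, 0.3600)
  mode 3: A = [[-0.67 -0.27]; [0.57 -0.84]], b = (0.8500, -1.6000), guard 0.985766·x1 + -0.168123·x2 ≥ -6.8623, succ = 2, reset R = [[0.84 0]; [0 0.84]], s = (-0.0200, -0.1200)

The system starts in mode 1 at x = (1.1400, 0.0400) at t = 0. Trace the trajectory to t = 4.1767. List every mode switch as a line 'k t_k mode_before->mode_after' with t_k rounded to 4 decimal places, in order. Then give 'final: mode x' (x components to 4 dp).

1 0.9602 1->0
2 2.1295 0->1
3 3.3698 1->0
final: 0 0.7997 1.0582

Mode 1: guard c·x = -0.4327 hit at Δt = 0.9602 (t = 0.9602), x⁻ = (0.4447, -0.0260) → reset → x⁺ = (0.0980, -0.5144), jump to mode 0
Mode 0: guard c·x = 1.5316 hit at Δt = 1.1693 (t = 2.1295), x⁻ = (1.2548, 1.1690) → reset → x⁺ = (0.9895, 1.2088), jump to mode 1
Mode 1: guard c·x = -0.4327 hit at Δt = 1.2403 (t = 3.3698), x⁻ = (0.3823, 0.3138) → reset → x⁺ = (0.0393, -0.1950), jump to mode 0
Mode 0: flow for 0.8069 to horizon, guard not reached → x = (0.7997, 1.0582)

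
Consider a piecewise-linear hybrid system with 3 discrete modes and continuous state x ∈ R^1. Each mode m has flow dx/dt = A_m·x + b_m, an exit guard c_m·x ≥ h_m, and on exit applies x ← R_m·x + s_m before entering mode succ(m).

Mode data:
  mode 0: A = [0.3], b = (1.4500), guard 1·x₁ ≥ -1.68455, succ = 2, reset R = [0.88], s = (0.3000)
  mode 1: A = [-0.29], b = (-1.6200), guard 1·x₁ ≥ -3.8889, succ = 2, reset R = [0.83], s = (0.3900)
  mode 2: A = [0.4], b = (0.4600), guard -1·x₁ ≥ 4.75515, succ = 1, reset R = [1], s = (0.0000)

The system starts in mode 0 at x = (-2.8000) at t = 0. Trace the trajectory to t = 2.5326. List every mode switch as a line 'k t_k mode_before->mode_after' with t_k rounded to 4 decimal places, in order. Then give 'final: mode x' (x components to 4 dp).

1 1.4578 0->2
final: 2 -1.1998

Mode 0: guard c·x = -1.6845 hit at Δt = 1.4578 (t = 1.4578), x⁻ = (-1.6846) → reset → x⁺ = (-1.1824), jump to mode 2
Mode 2: flow for 1.0748 to horizon, guard not reached → x = (-1.1998)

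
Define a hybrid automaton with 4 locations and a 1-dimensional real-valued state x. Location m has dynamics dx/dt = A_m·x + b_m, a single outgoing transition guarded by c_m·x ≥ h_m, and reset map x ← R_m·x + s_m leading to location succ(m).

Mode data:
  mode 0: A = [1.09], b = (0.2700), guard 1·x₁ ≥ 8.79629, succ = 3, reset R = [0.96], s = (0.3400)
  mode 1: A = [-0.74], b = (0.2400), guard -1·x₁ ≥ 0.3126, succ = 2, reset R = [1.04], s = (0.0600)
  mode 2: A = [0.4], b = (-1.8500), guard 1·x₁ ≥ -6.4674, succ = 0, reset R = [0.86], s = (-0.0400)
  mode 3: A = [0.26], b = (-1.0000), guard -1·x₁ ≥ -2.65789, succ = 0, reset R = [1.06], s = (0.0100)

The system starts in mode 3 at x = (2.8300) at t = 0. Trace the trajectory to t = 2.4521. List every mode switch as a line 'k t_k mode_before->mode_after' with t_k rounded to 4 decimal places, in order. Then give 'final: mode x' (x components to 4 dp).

Mode 3: guard c·x = -2.6579 hit at Δt = 0.6018 (t = 0.6018), x⁻ = (2.6579) → reset → x⁺ = (2.8274), jump to mode 0
Mode 0: guard c·x = 8.7963 hit at Δt = 0.9897 (t = 1.5915), x⁻ = (8.7963) → reset → x⁺ = (8.7844), jump to mode 3
Mode 3: flow for 0.8606 to horizon, guard not reached → x = (10.0228)

1 0.6018 3->0
2 1.5915 0->3
final: 3 10.0228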